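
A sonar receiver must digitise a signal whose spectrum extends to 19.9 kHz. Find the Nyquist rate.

Nyquist rate = 2 × 19.9 kHz = 39.8 kHz.

39.8 kHz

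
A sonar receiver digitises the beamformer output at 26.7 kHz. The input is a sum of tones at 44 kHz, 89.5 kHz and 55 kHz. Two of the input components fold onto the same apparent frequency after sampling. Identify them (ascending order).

44 kHz, 89.5 kHz

fs/2 = 13.35 kHz.
44 kHz mod fs = 17.3 kHz.
17.3 kHz > fs/2 = 13.35 kHz, folds to fs − 17.3 kHz = 9.4 kHz.
89.5 kHz mod fs = 9.4 kHz.
9.4 kHz ≤ fs/2 = 13.35 kHz, appears at 9.4 kHz.
55 kHz mod fs = 1.6 kHz.
1.6 kHz ≤ fs/2 = 13.35 kHz, appears at 1.6 kHz.
44 kHz and 89.5 kHz both map to 9.4 kHz.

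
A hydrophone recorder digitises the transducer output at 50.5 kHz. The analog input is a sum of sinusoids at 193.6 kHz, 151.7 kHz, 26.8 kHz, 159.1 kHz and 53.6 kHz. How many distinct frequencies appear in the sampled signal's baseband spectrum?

fs/2 = 25.25 kHz.
193.6 kHz mod fs = 42.1 kHz.
42.1 kHz > fs/2 = 25.25 kHz, folds to fs − 42.1 kHz = 8.4 kHz.
151.7 kHz mod fs = 0.2 kHz.
0.2 kHz ≤ fs/2 = 25.25 kHz, appears at 0.2 kHz.
26.8 kHz > fs/2 = 25.25 kHz, folds to fs − 26.8 kHz = 23.7 kHz.
159.1 kHz mod fs = 7.6 kHz.
7.6 kHz ≤ fs/2 = 25.25 kHz, appears at 7.6 kHz.
53.6 kHz mod fs = 3.1 kHz.
3.1 kHz ≤ fs/2 = 25.25 kHz, appears at 3.1 kHz.
Distinct values: {0.2 kHz, 3.1 kHz, 7.6 kHz, 8.4 kHz, 23.7 kHz} → 5.

5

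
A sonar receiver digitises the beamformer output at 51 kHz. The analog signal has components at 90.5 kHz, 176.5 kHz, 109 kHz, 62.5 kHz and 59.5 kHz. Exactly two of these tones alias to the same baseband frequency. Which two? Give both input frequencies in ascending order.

fs/2 = 25.5 kHz.
90.5 kHz mod fs = 39.5 kHz.
39.5 kHz > fs/2 = 25.5 kHz, folds to fs − 39.5 kHz = 11.5 kHz.
176.5 kHz mod fs = 23.5 kHz.
23.5 kHz ≤ fs/2 = 25.5 kHz, appears at 23.5 kHz.
109 kHz mod fs = 7 kHz.
7 kHz ≤ fs/2 = 25.5 kHz, appears at 7 kHz.
62.5 kHz mod fs = 11.5 kHz.
11.5 kHz ≤ fs/2 = 25.5 kHz, appears at 11.5 kHz.
59.5 kHz mod fs = 8.5 kHz.
8.5 kHz ≤ fs/2 = 25.5 kHz, appears at 8.5 kHz.
62.5 kHz and 90.5 kHz both map to 11.5 kHz.

62.5 kHz, 90.5 kHz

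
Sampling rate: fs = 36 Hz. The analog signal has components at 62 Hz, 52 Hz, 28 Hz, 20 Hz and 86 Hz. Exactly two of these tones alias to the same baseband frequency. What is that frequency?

fs/2 = 18 Hz.
62 Hz mod fs = 26 Hz.
26 Hz > fs/2 = 18 Hz, folds to fs − 26 Hz = 10 Hz.
52 Hz mod fs = 16 Hz.
16 Hz ≤ fs/2 = 18 Hz, appears at 16 Hz.
28 Hz > fs/2 = 18 Hz, folds to fs − 28 Hz = 8 Hz.
20 Hz > fs/2 = 18 Hz, folds to fs − 20 Hz = 16 Hz.
86 Hz mod fs = 14 Hz.
14 Hz ≤ fs/2 = 18 Hz, appears at 14 Hz.
20 Hz and 52 Hz both map to 16 Hz.

16 Hz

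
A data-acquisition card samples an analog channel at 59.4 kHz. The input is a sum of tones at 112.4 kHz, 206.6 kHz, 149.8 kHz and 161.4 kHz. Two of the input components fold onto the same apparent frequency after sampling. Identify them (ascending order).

fs/2 = 29.7 kHz.
112.4 kHz mod fs = 53 kHz.
53 kHz > fs/2 = 29.7 kHz, folds to fs − 53 kHz = 6.4 kHz.
206.6 kHz mod fs = 28.4 kHz.
28.4 kHz ≤ fs/2 = 29.7 kHz, appears at 28.4 kHz.
149.8 kHz mod fs = 31 kHz.
31 kHz > fs/2 = 29.7 kHz, folds to fs − 31 kHz = 28.4 kHz.
161.4 kHz mod fs = 42.6 kHz.
42.6 kHz > fs/2 = 29.7 kHz, folds to fs − 42.6 kHz = 16.8 kHz.
149.8 kHz and 206.6 kHz both map to 28.4 kHz.

149.8 kHz, 206.6 kHz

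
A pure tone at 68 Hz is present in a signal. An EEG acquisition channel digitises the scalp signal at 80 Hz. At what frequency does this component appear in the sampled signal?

68 Hz > fs/2 = 40 Hz, folds to fs − 68 Hz = 12 Hz.

12 Hz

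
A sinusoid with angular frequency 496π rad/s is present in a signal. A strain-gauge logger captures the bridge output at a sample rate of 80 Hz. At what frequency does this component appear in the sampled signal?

8 Hz

ω = 496π rad/s → f = ω/(2π) = 248 Hz.
248 Hz mod fs = 8 Hz.
8 Hz ≤ fs/2 = 40 Hz, appears at 8 Hz.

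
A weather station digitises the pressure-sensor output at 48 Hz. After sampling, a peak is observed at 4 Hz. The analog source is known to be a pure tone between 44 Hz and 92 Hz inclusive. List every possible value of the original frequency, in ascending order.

44 Hz, 52 Hz, 92 Hz

Frequencies that alias to 4 Hz are k·fs ± 4 Hz for integer k ≥ 0.
k=0: 4 Hz.
k=1: 44 Hz, 52 Hz.
k=2: 92 Hz, 100 Hz.
k=3: 140 Hz, 148 Hz.
Within [44 Hz, 92 Hz]: 44 Hz, 52 Hz, 92 Hz.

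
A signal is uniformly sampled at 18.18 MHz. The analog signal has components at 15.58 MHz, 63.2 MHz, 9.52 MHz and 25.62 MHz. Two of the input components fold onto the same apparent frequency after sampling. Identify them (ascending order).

9.52 MHz, 63.2 MHz

fs/2 = 9.09 MHz.
15.58 MHz > fs/2 = 9.09 MHz, folds to fs − 15.58 MHz = 2.6 MHz.
63.2 MHz mod fs = 8.66 MHz.
8.66 MHz ≤ fs/2 = 9.09 MHz, appears at 8.66 MHz.
9.52 MHz > fs/2 = 9.09 MHz, folds to fs − 9.52 MHz = 8.66 MHz.
25.62 MHz mod fs = 7.44 MHz.
7.44 MHz ≤ fs/2 = 9.09 MHz, appears at 7.44 MHz.
9.52 MHz and 63.2 MHz both map to 8.66 MHz.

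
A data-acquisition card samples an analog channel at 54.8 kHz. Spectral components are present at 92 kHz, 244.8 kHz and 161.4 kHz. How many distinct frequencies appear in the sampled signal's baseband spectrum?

fs/2 = 27.4 kHz.
92 kHz mod fs = 37.2 kHz.
37.2 kHz > fs/2 = 27.4 kHz, folds to fs − 37.2 kHz = 17.6 kHz.
244.8 kHz mod fs = 25.6 kHz.
25.6 kHz ≤ fs/2 = 27.4 kHz, appears at 25.6 kHz.
161.4 kHz mod fs = 51.8 kHz.
51.8 kHz > fs/2 = 27.4 kHz, folds to fs − 51.8 kHz = 3 kHz.
Distinct values: {3 kHz, 17.6 kHz, 25.6 kHz} → 3.

3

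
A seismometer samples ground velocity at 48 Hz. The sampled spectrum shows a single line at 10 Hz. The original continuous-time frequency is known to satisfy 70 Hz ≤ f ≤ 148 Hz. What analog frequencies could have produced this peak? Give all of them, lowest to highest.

86 Hz, 106 Hz, 134 Hz

Frequencies that alias to 10 Hz are k·fs ± 10 Hz for integer k ≥ 0.
k=0: 10 Hz.
k=1: 38 Hz, 58 Hz.
k=2: 86 Hz, 106 Hz.
k=3: 134 Hz, 154 Hz.
k=4: 182 Hz, 202 Hz.
Within [70 Hz, 148 Hz]: 86 Hz, 106 Hz, 134 Hz.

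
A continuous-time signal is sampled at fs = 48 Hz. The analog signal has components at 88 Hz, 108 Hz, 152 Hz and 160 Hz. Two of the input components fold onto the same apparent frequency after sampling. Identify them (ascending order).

fs/2 = 24 Hz.
88 Hz mod fs = 40 Hz.
40 Hz > fs/2 = 24 Hz, folds to fs − 40 Hz = 8 Hz.
108 Hz mod fs = 12 Hz.
12 Hz ≤ fs/2 = 24 Hz, appears at 12 Hz.
152 Hz mod fs = 8 Hz.
8 Hz ≤ fs/2 = 24 Hz, appears at 8 Hz.
160 Hz mod fs = 16 Hz.
16 Hz ≤ fs/2 = 24 Hz, appears at 16 Hz.
88 Hz and 152 Hz both map to 8 Hz.

88 Hz, 152 Hz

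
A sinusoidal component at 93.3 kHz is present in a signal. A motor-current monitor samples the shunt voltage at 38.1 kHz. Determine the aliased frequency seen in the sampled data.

17.1 kHz

93.3 kHz mod fs = 17.1 kHz.
17.1 kHz ≤ fs/2 = 19.05 kHz, appears at 17.1 kHz.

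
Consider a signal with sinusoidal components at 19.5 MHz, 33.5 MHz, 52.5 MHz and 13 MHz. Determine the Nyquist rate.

105 MHz

Highest-frequency component: 52.5 MHz.
Nyquist rate = 2 × 52.5 MHz = 105 MHz.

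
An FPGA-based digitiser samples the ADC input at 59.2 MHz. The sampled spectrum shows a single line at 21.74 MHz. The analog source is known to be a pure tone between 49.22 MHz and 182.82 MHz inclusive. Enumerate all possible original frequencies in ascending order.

Frequencies that alias to 21.74 MHz are k·fs ± 21.74 MHz for integer k ≥ 0.
k=0: 21.74 MHz.
k=1: 37.46 MHz, 80.94 MHz.
k=2: 96.66 MHz, 140.14 MHz.
k=3: 155.86 MHz, 199.34 MHz.
k=4: 215.06 MHz, 258.54 MHz.
Within [49.22 MHz, 182.82 MHz]: 80.94 MHz, 96.66 MHz, 140.14 MHz, 155.86 MHz.

80.94 MHz, 96.66 MHz, 140.14 MHz, 155.86 MHz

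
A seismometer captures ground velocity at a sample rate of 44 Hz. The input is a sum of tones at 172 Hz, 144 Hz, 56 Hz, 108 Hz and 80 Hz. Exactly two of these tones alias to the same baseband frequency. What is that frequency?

fs/2 = 22 Hz.
172 Hz mod fs = 40 Hz.
40 Hz > fs/2 = 22 Hz, folds to fs − 40 Hz = 4 Hz.
144 Hz mod fs = 12 Hz.
12 Hz ≤ fs/2 = 22 Hz, appears at 12 Hz.
56 Hz mod fs = 12 Hz.
12 Hz ≤ fs/2 = 22 Hz, appears at 12 Hz.
108 Hz mod fs = 20 Hz.
20 Hz ≤ fs/2 = 22 Hz, appears at 20 Hz.
80 Hz mod fs = 36 Hz.
36 Hz > fs/2 = 22 Hz, folds to fs − 36 Hz = 8 Hz.
56 Hz and 144 Hz both map to 12 Hz.

12 Hz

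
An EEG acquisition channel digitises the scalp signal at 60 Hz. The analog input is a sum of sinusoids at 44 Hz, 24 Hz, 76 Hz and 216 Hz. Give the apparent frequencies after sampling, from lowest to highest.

fs/2 = 30 Hz.
44 Hz > fs/2 = 30 Hz, folds to fs − 44 Hz = 16 Hz.
24 Hz ≤ fs/2 = 30 Hz, passes unchanged.
76 Hz mod fs = 16 Hz.
16 Hz ≤ fs/2 = 30 Hz, appears at 16 Hz.
216 Hz mod fs = 36 Hz.
36 Hz > fs/2 = 30 Hz, folds to fs − 36 Hz = 24 Hz.
Distinct values: {16 Hz, 24 Hz}.

16 Hz, 24 Hz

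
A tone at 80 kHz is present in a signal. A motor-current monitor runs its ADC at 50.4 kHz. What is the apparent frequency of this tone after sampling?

20.8 kHz

80 kHz mod fs = 29.6 kHz.
29.6 kHz > fs/2 = 25.2 kHz, folds to fs − 29.6 kHz = 20.8 kHz.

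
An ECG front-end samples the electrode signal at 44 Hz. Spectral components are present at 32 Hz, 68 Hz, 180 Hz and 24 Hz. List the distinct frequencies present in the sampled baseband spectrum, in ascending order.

4 Hz, 12 Hz, 20 Hz

fs/2 = 22 Hz.
32 Hz > fs/2 = 22 Hz, folds to fs − 32 Hz = 12 Hz.
68 Hz mod fs = 24 Hz.
24 Hz > fs/2 = 22 Hz, folds to fs − 24 Hz = 20 Hz.
180 Hz mod fs = 4 Hz.
4 Hz ≤ fs/2 = 22 Hz, appears at 4 Hz.
24 Hz > fs/2 = 22 Hz, folds to fs − 24 Hz = 20 Hz.
Distinct values: {4 Hz, 12 Hz, 20 Hz}.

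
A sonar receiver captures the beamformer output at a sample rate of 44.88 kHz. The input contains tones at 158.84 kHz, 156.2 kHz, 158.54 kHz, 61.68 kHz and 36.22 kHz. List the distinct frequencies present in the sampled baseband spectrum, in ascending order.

fs/2 = 22.44 kHz.
158.84 kHz mod fs = 24.2 kHz.
24.2 kHz > fs/2 = 22.44 kHz, folds to fs − 24.2 kHz = 20.68 kHz.
156.2 kHz mod fs = 21.56 kHz.
21.56 kHz ≤ fs/2 = 22.44 kHz, appears at 21.56 kHz.
158.54 kHz mod fs = 23.9 kHz.
23.9 kHz > fs/2 = 22.44 kHz, folds to fs − 23.9 kHz = 20.98 kHz.
61.68 kHz mod fs = 16.8 kHz.
16.8 kHz ≤ fs/2 = 22.44 kHz, appears at 16.8 kHz.
36.22 kHz > fs/2 = 22.44 kHz, folds to fs − 36.22 kHz = 8.66 kHz.
Distinct values: {8.66 kHz, 16.8 kHz, 20.68 kHz, 20.98 kHz, 21.56 kHz}.

8.66 kHz, 16.8 kHz, 20.68 kHz, 20.98 kHz, 21.56 kHz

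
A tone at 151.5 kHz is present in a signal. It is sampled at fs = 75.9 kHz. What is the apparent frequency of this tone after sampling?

0.3 kHz

151.5 kHz mod fs = 75.6 kHz.
75.6 kHz > fs/2 = 37.95 kHz, folds to fs − 75.6 kHz = 0.3 kHz.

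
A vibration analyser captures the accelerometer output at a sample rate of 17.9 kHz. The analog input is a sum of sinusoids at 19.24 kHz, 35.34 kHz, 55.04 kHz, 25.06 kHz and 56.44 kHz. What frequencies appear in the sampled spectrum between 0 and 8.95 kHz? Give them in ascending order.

0.46 kHz, 1.34 kHz, 2.74 kHz, 7.16 kHz

fs/2 = 8.95 kHz.
19.24 kHz mod fs = 1.34 kHz.
1.34 kHz ≤ fs/2 = 8.95 kHz, appears at 1.34 kHz.
35.34 kHz mod fs = 17.44 kHz.
17.44 kHz > fs/2 = 8.95 kHz, folds to fs − 17.44 kHz = 0.46 kHz.
55.04 kHz mod fs = 1.34 kHz.
1.34 kHz ≤ fs/2 = 8.95 kHz, appears at 1.34 kHz.
25.06 kHz mod fs = 7.16 kHz.
7.16 kHz ≤ fs/2 = 8.95 kHz, appears at 7.16 kHz.
56.44 kHz mod fs = 2.74 kHz.
2.74 kHz ≤ fs/2 = 8.95 kHz, appears at 2.74 kHz.
Distinct values: {0.46 kHz, 1.34 kHz, 2.74 kHz, 7.16 kHz}.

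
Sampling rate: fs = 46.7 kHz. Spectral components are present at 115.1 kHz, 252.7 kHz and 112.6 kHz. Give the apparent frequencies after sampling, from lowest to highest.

19.2 kHz, 21.7 kHz

fs/2 = 23.35 kHz.
115.1 kHz mod fs = 21.7 kHz.
21.7 kHz ≤ fs/2 = 23.35 kHz, appears at 21.7 kHz.
252.7 kHz mod fs = 19.2 kHz.
19.2 kHz ≤ fs/2 = 23.35 kHz, appears at 19.2 kHz.
112.6 kHz mod fs = 19.2 kHz.
19.2 kHz ≤ fs/2 = 23.35 kHz, appears at 19.2 kHz.
Distinct values: {19.2 kHz, 21.7 kHz}.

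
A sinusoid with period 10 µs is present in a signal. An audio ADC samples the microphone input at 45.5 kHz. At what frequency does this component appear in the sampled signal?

9 kHz

T = 10 µs → f = 1/T = 100 kHz.
100 kHz mod fs = 9 kHz.
9 kHz ≤ fs/2 = 22.75 kHz, appears at 9 kHz.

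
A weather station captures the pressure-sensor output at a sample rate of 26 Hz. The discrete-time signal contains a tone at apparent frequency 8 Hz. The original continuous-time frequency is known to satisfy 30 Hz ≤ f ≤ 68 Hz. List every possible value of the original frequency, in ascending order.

Frequencies that alias to 8 Hz are k·fs ± 8 Hz for integer k ≥ 0.
k=0: 8 Hz.
k=1: 18 Hz, 34 Hz.
k=2: 44 Hz, 60 Hz.
k=3: 70 Hz, 86 Hz.
Within [30 Hz, 68 Hz]: 34 Hz, 44 Hz, 60 Hz.

34 Hz, 44 Hz, 60 Hz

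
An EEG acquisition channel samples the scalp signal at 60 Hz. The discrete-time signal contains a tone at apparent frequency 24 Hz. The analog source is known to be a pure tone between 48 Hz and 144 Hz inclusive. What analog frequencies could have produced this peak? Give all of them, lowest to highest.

84 Hz, 96 Hz, 144 Hz

Frequencies that alias to 24 Hz are k·fs ± 24 Hz for integer k ≥ 0.
k=0: 24 Hz.
k=1: 36 Hz, 84 Hz.
k=2: 96 Hz, 144 Hz.
k=3: 156 Hz, 204 Hz.
Within [48 Hz, 144 Hz]: 84 Hz, 96 Hz, 144 Hz.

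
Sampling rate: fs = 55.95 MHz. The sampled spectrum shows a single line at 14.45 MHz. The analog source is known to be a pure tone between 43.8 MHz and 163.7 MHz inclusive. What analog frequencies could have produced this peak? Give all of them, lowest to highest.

70.4 MHz, 97.45 MHz, 126.35 MHz, 153.4 MHz

Frequencies that alias to 14.45 MHz are k·fs ± 14.45 MHz for integer k ≥ 0.
k=0: 14.45 MHz.
k=1: 41.5 MHz, 70.4 MHz.
k=2: 97.45 MHz, 126.35 MHz.
k=3: 153.4 MHz, 182.3 MHz.
k=4: 209.35 MHz, 238.25 MHz.
Within [43.8 MHz, 163.7 MHz]: 70.4 MHz, 97.45 MHz, 126.35 MHz, 153.4 MHz.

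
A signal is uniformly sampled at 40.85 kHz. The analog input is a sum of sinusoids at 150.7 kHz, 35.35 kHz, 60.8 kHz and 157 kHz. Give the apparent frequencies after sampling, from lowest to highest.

5.5 kHz, 6.4 kHz, 12.7 kHz, 19.95 kHz

fs/2 = 20.425 kHz.
150.7 kHz mod fs = 28.15 kHz.
28.15 kHz > fs/2 = 20.425 kHz, folds to fs − 28.15 kHz = 12.7 kHz.
35.35 kHz > fs/2 = 20.425 kHz, folds to fs − 35.35 kHz = 5.5 kHz.
60.8 kHz mod fs = 19.95 kHz.
19.95 kHz ≤ fs/2 = 20.425 kHz, appears at 19.95 kHz.
157 kHz mod fs = 34.45 kHz.
34.45 kHz > fs/2 = 20.425 kHz, folds to fs − 34.45 kHz = 6.4 kHz.
Distinct values: {5.5 kHz, 6.4 kHz, 12.7 kHz, 19.95 kHz}.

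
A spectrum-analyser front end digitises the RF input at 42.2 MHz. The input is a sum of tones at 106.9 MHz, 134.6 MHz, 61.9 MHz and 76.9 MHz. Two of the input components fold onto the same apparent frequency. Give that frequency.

fs/2 = 21.1 MHz.
106.9 MHz mod fs = 22.5 MHz.
22.5 MHz > fs/2 = 21.1 MHz, folds to fs − 22.5 MHz = 19.7 MHz.
134.6 MHz mod fs = 8 MHz.
8 MHz ≤ fs/2 = 21.1 MHz, appears at 8 MHz.
61.9 MHz mod fs = 19.7 MHz.
19.7 MHz ≤ fs/2 = 21.1 MHz, appears at 19.7 MHz.
76.9 MHz mod fs = 34.7 MHz.
34.7 MHz > fs/2 = 21.1 MHz, folds to fs − 34.7 MHz = 7.5 MHz.
61.9 MHz and 106.9 MHz both map to 19.7 MHz.

19.7 MHz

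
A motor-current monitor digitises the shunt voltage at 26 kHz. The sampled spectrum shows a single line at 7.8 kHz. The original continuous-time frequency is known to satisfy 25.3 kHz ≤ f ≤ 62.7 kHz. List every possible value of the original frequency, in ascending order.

33.8 kHz, 44.2 kHz, 59.8 kHz

Frequencies that alias to 7.8 kHz are k·fs ± 7.8 kHz for integer k ≥ 0.
k=0: 7.8 kHz.
k=1: 18.2 kHz, 33.8 kHz.
k=2: 44.2 kHz, 59.8 kHz.
k=3: 70.2 kHz, 85.8 kHz.
Within [25.3 kHz, 62.7 kHz]: 33.8 kHz, 44.2 kHz, 59.8 kHz.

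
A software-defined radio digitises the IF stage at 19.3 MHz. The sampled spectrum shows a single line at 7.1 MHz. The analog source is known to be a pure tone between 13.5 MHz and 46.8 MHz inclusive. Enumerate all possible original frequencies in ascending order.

Frequencies that alias to 7.1 MHz are k·fs ± 7.1 MHz for integer k ≥ 0.
k=0: 7.1 MHz.
k=1: 12.2 MHz, 26.4 MHz.
k=2: 31.5 MHz, 45.7 MHz.
k=3: 50.8 MHz, 65 MHz.
Within [13.5 MHz, 46.8 MHz]: 26.4 MHz, 31.5 MHz, 45.7 MHz.

26.4 MHz, 31.5 MHz, 45.7 MHz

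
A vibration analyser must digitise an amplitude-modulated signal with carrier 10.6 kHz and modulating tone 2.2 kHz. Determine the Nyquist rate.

25.6 kHz

AM sidebands sit at fc ± fm = 8.4 kHz and 12.8 kHz.
Highest-frequency component: 12.8 kHz.
Nyquist rate = 2 × 12.8 kHz = 25.6 kHz.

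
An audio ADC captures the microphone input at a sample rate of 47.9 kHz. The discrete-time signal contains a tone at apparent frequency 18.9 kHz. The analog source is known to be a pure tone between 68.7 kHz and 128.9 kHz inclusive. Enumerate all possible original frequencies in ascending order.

76.9 kHz, 114.7 kHz, 124.8 kHz

Frequencies that alias to 18.9 kHz are k·fs ± 18.9 kHz for integer k ≥ 0.
k=0: 18.9 kHz.
k=1: 29 kHz, 66.8 kHz.
k=2: 76.9 kHz, 114.7 kHz.
k=3: 124.8 kHz, 162.6 kHz.
k=4: 172.7 kHz, 210.5 kHz.
Within [68.7 kHz, 128.9 kHz]: 76.9 kHz, 114.7 kHz, 124.8 kHz.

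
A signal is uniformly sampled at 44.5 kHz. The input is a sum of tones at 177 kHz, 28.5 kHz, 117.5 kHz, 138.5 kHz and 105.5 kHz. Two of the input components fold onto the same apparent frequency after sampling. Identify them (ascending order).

fs/2 = 22.25 kHz.
177 kHz mod fs = 43.5 kHz.
43.5 kHz > fs/2 = 22.25 kHz, folds to fs − 43.5 kHz = 1 kHz.
28.5 kHz > fs/2 = 22.25 kHz, folds to fs − 28.5 kHz = 16 kHz.
117.5 kHz mod fs = 28.5 kHz.
28.5 kHz > fs/2 = 22.25 kHz, folds to fs − 28.5 kHz = 16 kHz.
138.5 kHz mod fs = 5 kHz.
5 kHz ≤ fs/2 = 22.25 kHz, appears at 5 kHz.
105.5 kHz mod fs = 16.5 kHz.
16.5 kHz ≤ fs/2 = 22.25 kHz, appears at 16.5 kHz.
28.5 kHz and 117.5 kHz both map to 16 kHz.

28.5 kHz, 117.5 kHz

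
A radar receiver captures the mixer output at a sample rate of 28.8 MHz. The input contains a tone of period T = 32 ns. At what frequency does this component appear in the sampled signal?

T = 32 ns → f = 1/T = 31.25 MHz.
31.25 MHz mod fs = 2.45 MHz.
2.45 MHz ≤ fs/2 = 14.4 MHz, appears at 2.45 MHz.

2.45 MHz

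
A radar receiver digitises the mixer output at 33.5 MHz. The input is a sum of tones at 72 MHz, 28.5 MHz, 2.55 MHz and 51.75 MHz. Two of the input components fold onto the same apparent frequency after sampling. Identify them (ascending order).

28.5 MHz, 72 MHz

fs/2 = 16.75 MHz.
72 MHz mod fs = 5 MHz.
5 MHz ≤ fs/2 = 16.75 MHz, appears at 5 MHz.
28.5 MHz > fs/2 = 16.75 MHz, folds to fs − 28.5 MHz = 5 MHz.
2.55 MHz ≤ fs/2 = 16.75 MHz, passes unchanged.
51.75 MHz mod fs = 18.25 MHz.
18.25 MHz > fs/2 = 16.75 MHz, folds to fs − 18.25 MHz = 15.25 MHz.
28.5 MHz and 72 MHz both map to 5 MHz.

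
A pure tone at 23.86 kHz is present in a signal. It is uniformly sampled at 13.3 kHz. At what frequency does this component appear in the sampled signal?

2.74 kHz

23.86 kHz mod fs = 10.56 kHz.
10.56 kHz > fs/2 = 6.65 kHz, folds to fs − 10.56 kHz = 2.74 kHz.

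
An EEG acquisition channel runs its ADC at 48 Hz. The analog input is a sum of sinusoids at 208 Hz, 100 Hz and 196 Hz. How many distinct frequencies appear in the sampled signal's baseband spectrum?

2

fs/2 = 24 Hz.
208 Hz mod fs = 16 Hz.
16 Hz ≤ fs/2 = 24 Hz, appears at 16 Hz.
100 Hz mod fs = 4 Hz.
4 Hz ≤ fs/2 = 24 Hz, appears at 4 Hz.
196 Hz mod fs = 4 Hz.
4 Hz ≤ fs/2 = 24 Hz, appears at 4 Hz.
Distinct values: {4 Hz, 16 Hz} → 2.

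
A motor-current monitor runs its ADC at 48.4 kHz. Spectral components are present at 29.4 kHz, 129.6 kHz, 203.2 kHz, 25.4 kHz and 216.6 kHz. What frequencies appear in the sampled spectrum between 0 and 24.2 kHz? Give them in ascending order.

9.6 kHz, 15.6 kHz, 19 kHz, 23 kHz

fs/2 = 24.2 kHz.
29.4 kHz > fs/2 = 24.2 kHz, folds to fs − 29.4 kHz = 19 kHz.
129.6 kHz mod fs = 32.8 kHz.
32.8 kHz > fs/2 = 24.2 kHz, folds to fs − 32.8 kHz = 15.6 kHz.
203.2 kHz mod fs = 9.6 kHz.
9.6 kHz ≤ fs/2 = 24.2 kHz, appears at 9.6 kHz.
25.4 kHz > fs/2 = 24.2 kHz, folds to fs − 25.4 kHz = 23 kHz.
216.6 kHz mod fs = 23 kHz.
23 kHz ≤ fs/2 = 24.2 kHz, appears at 23 kHz.
Distinct values: {9.6 kHz, 15.6 kHz, 19 kHz, 23 kHz}.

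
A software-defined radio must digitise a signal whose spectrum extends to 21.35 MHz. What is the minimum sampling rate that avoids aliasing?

Nyquist rate = 2 × 21.35 MHz = 42.7 MHz.

42.7 MHz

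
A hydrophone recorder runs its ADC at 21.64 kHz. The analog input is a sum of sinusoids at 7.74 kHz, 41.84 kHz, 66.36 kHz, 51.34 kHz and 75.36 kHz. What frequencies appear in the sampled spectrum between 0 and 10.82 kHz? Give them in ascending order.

fs/2 = 10.82 kHz.
7.74 kHz ≤ fs/2 = 10.82 kHz, passes unchanged.
41.84 kHz mod fs = 20.2 kHz.
20.2 kHz > fs/2 = 10.82 kHz, folds to fs − 20.2 kHz = 1.44 kHz.
66.36 kHz mod fs = 1.44 kHz.
1.44 kHz ≤ fs/2 = 10.82 kHz, appears at 1.44 kHz.
51.34 kHz mod fs = 8.06 kHz.
8.06 kHz ≤ fs/2 = 10.82 kHz, appears at 8.06 kHz.
75.36 kHz mod fs = 10.44 kHz.
10.44 kHz ≤ fs/2 = 10.82 kHz, appears at 10.44 kHz.
Distinct values: {1.44 kHz, 7.74 kHz, 8.06 kHz, 10.44 kHz}.

1.44 kHz, 7.74 kHz, 8.06 kHz, 10.44 kHz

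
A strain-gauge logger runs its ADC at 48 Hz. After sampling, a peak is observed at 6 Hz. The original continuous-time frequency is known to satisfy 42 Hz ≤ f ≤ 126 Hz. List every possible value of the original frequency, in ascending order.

Frequencies that alias to 6 Hz are k·fs ± 6 Hz for integer k ≥ 0.
k=0: 6 Hz.
k=1: 42 Hz, 54 Hz.
k=2: 90 Hz, 102 Hz.
k=3: 138 Hz, 150 Hz.
Within [42 Hz, 126 Hz]: 42 Hz, 54 Hz, 90 Hz, 102 Hz.

42 Hz, 54 Hz, 90 Hz, 102 Hz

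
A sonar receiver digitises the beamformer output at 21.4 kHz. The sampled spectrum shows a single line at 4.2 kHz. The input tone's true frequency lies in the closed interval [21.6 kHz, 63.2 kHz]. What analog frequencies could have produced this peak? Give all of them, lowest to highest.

Frequencies that alias to 4.2 kHz are k·fs ± 4.2 kHz for integer k ≥ 0.
k=0: 4.2 kHz.
k=1: 17.2 kHz, 25.6 kHz.
k=2: 38.6 kHz, 47 kHz.
k=3: 60 kHz, 68.4 kHz.
k=4: 81.4 kHz, 89.8 kHz.
Within [21.6 kHz, 63.2 kHz]: 25.6 kHz, 38.6 kHz, 47 kHz, 60 kHz.

25.6 kHz, 38.6 kHz, 47 kHz, 60 kHz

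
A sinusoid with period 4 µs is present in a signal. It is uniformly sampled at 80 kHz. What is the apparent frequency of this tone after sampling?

10 kHz

T = 4 µs → f = 1/T = 250 kHz.
250 kHz mod fs = 10 kHz.
10 kHz ≤ fs/2 = 40 kHz, appears at 10 kHz.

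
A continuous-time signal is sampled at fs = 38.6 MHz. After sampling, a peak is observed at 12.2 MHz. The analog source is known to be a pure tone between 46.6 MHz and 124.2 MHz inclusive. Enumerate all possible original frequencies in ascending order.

Frequencies that alias to 12.2 MHz are k·fs ± 12.2 MHz for integer k ≥ 0.
k=0: 12.2 MHz.
k=1: 26.4 MHz, 50.8 MHz.
k=2: 65 MHz, 89.4 MHz.
k=3: 103.6 MHz, 128 MHz.
k=4: 142.2 MHz, 166.6 MHz.
Within [46.6 MHz, 124.2 MHz]: 50.8 MHz, 65 MHz, 89.4 MHz, 103.6 MHz.

50.8 MHz, 65 MHz, 89.4 MHz, 103.6 MHz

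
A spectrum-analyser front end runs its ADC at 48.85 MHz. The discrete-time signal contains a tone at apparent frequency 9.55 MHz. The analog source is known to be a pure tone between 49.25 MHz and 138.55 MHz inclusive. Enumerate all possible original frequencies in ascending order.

58.4 MHz, 88.15 MHz, 107.25 MHz, 137 MHz

Frequencies that alias to 9.55 MHz are k·fs ± 9.55 MHz for integer k ≥ 0.
k=0: 9.55 MHz.
k=1: 39.3 MHz, 58.4 MHz.
k=2: 88.15 MHz, 107.25 MHz.
k=3: 137 MHz, 156.1 MHz.
k=4: 185.85 MHz, 204.95 MHz.
Within [49.25 MHz, 138.55 MHz]: 58.4 MHz, 88.15 MHz, 107.25 MHz, 137 MHz.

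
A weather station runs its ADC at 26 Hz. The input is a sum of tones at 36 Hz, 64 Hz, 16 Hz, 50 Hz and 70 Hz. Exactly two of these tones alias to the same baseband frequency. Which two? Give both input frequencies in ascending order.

fs/2 = 13 Hz.
36 Hz mod fs = 10 Hz.
10 Hz ≤ fs/2 = 13 Hz, appears at 10 Hz.
64 Hz mod fs = 12 Hz.
12 Hz ≤ fs/2 = 13 Hz, appears at 12 Hz.
16 Hz > fs/2 = 13 Hz, folds to fs − 16 Hz = 10 Hz.
50 Hz mod fs = 24 Hz.
24 Hz > fs/2 = 13 Hz, folds to fs − 24 Hz = 2 Hz.
70 Hz mod fs = 18 Hz.
18 Hz > fs/2 = 13 Hz, folds to fs − 18 Hz = 8 Hz.
16 Hz and 36 Hz both map to 10 Hz.

16 Hz, 36 Hz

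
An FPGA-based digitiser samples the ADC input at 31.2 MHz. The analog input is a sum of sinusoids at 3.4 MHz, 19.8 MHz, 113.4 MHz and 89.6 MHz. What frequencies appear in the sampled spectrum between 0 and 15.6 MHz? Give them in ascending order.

3.4 MHz, 4 MHz, 11.4 MHz

fs/2 = 15.6 MHz.
3.4 MHz ≤ fs/2 = 15.6 MHz, passes unchanged.
19.8 MHz > fs/2 = 15.6 MHz, folds to fs − 19.8 MHz = 11.4 MHz.
113.4 MHz mod fs = 19.8 MHz.
19.8 MHz > fs/2 = 15.6 MHz, folds to fs − 19.8 MHz = 11.4 MHz.
89.6 MHz mod fs = 27.2 MHz.
27.2 MHz > fs/2 = 15.6 MHz, folds to fs − 27.2 MHz = 4 MHz.
Distinct values: {3.4 MHz, 4 MHz, 11.4 MHz}.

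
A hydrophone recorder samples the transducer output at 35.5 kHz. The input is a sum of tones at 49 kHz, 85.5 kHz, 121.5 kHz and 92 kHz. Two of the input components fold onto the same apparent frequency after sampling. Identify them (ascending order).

85.5 kHz, 92 kHz

fs/2 = 17.75 kHz.
49 kHz mod fs = 13.5 kHz.
13.5 kHz ≤ fs/2 = 17.75 kHz, appears at 13.5 kHz.
85.5 kHz mod fs = 14.5 kHz.
14.5 kHz ≤ fs/2 = 17.75 kHz, appears at 14.5 kHz.
121.5 kHz mod fs = 15 kHz.
15 kHz ≤ fs/2 = 17.75 kHz, appears at 15 kHz.
92 kHz mod fs = 21 kHz.
21 kHz > fs/2 = 17.75 kHz, folds to fs − 21 kHz = 14.5 kHz.
85.5 kHz and 92 kHz both map to 14.5 kHz.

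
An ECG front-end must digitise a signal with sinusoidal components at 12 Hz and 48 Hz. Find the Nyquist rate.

Highest-frequency component: 48 Hz.
Nyquist rate = 2 × 48 Hz = 96 Hz.

96 Hz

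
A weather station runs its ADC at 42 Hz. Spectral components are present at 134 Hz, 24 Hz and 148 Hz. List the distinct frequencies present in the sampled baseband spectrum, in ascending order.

fs/2 = 21 Hz.
134 Hz mod fs = 8 Hz.
8 Hz ≤ fs/2 = 21 Hz, appears at 8 Hz.
24 Hz > fs/2 = 21 Hz, folds to fs − 24 Hz = 18 Hz.
148 Hz mod fs = 22 Hz.
22 Hz > fs/2 = 21 Hz, folds to fs − 22 Hz = 20 Hz.
Distinct values: {8 Hz, 18 Hz, 20 Hz}.

8 Hz, 18 Hz, 20 Hz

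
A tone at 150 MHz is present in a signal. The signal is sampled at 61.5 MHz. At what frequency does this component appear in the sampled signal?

27 MHz

150 MHz mod fs = 27 MHz.
27 MHz ≤ fs/2 = 30.75 MHz, appears at 27 MHz.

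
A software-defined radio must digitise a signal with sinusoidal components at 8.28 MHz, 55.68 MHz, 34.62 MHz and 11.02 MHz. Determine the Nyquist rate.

111.36 MHz

Highest-frequency component: 55.68 MHz.
Nyquist rate = 2 × 55.68 MHz = 111.36 MHz.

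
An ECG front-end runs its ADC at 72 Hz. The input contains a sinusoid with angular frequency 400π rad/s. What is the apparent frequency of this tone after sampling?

ω = 400π rad/s → f = ω/(2π) = 200 Hz.
200 Hz mod fs = 56 Hz.
56 Hz > fs/2 = 36 Hz, folds to fs − 56 Hz = 16 Hz.

16 Hz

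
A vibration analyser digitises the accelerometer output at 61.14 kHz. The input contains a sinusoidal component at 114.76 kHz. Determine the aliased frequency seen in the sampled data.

114.76 kHz mod fs = 53.62 kHz.
53.62 kHz > fs/2 = 30.57 kHz, folds to fs − 53.62 kHz = 7.52 kHz.

7.52 kHz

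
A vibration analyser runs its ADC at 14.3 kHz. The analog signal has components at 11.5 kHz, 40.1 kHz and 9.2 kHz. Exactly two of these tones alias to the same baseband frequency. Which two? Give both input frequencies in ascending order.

fs/2 = 7.15 kHz.
11.5 kHz > fs/2 = 7.15 kHz, folds to fs − 11.5 kHz = 2.8 kHz.
40.1 kHz mod fs = 11.5 kHz.
11.5 kHz > fs/2 = 7.15 kHz, folds to fs − 11.5 kHz = 2.8 kHz.
9.2 kHz > fs/2 = 7.15 kHz, folds to fs − 9.2 kHz = 5.1 kHz.
11.5 kHz and 40.1 kHz both map to 2.8 kHz.

11.5 kHz, 40.1 kHz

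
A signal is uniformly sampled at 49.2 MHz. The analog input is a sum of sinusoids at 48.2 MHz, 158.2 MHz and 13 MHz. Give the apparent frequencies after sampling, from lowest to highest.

fs/2 = 24.6 MHz.
48.2 MHz > fs/2 = 24.6 MHz, folds to fs − 48.2 MHz = 1 MHz.
158.2 MHz mod fs = 10.6 MHz.
10.6 MHz ≤ fs/2 = 24.6 MHz, appears at 10.6 MHz.
13 MHz ≤ fs/2 = 24.6 MHz, passes unchanged.
Distinct values: {1 MHz, 10.6 MHz, 13 MHz}.

1 MHz, 10.6 MHz, 13 MHz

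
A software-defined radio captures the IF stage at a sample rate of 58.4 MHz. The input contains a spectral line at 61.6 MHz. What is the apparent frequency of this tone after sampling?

61.6 MHz mod fs = 3.2 MHz.
3.2 MHz ≤ fs/2 = 29.2 MHz, appears at 3.2 MHz.

3.2 MHz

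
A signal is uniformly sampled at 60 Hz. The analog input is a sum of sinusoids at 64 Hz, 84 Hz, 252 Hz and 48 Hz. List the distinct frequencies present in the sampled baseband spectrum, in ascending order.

4 Hz, 12 Hz, 24 Hz

fs/2 = 30 Hz.
64 Hz mod fs = 4 Hz.
4 Hz ≤ fs/2 = 30 Hz, appears at 4 Hz.
84 Hz mod fs = 24 Hz.
24 Hz ≤ fs/2 = 30 Hz, appears at 24 Hz.
252 Hz mod fs = 12 Hz.
12 Hz ≤ fs/2 = 30 Hz, appears at 12 Hz.
48 Hz > fs/2 = 30 Hz, folds to fs − 48 Hz = 12 Hz.
Distinct values: {4 Hz, 12 Hz, 24 Hz}.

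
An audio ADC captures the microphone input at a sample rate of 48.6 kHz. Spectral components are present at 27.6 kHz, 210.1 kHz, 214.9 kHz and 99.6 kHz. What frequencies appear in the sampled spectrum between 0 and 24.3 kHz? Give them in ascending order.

fs/2 = 24.3 kHz.
27.6 kHz > fs/2 = 24.3 kHz, folds to fs − 27.6 kHz = 21 kHz.
210.1 kHz mod fs = 15.7 kHz.
15.7 kHz ≤ fs/2 = 24.3 kHz, appears at 15.7 kHz.
214.9 kHz mod fs = 20.5 kHz.
20.5 kHz ≤ fs/2 = 24.3 kHz, appears at 20.5 kHz.
99.6 kHz mod fs = 2.4 kHz.
2.4 kHz ≤ fs/2 = 24.3 kHz, appears at 2.4 kHz.
Distinct values: {2.4 kHz, 15.7 kHz, 20.5 kHz, 21 kHz}.

2.4 kHz, 15.7 kHz, 20.5 kHz, 21 kHz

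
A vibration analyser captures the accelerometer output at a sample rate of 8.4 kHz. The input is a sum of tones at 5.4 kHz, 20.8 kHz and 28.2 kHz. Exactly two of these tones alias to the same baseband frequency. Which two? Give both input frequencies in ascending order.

5.4 kHz, 28.2 kHz

fs/2 = 4.2 kHz.
5.4 kHz > fs/2 = 4.2 kHz, folds to fs − 5.4 kHz = 3 kHz.
20.8 kHz mod fs = 4 kHz.
4 kHz ≤ fs/2 = 4.2 kHz, appears at 4 kHz.
28.2 kHz mod fs = 3 kHz.
3 kHz ≤ fs/2 = 4.2 kHz, appears at 3 kHz.
5.4 kHz and 28.2 kHz both map to 3 kHz.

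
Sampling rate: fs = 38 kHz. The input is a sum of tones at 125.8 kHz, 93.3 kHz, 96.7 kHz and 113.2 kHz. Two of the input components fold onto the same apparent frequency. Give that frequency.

fs/2 = 19 kHz.
125.8 kHz mod fs = 11.8 kHz.
11.8 kHz ≤ fs/2 = 19 kHz, appears at 11.8 kHz.
93.3 kHz mod fs = 17.3 kHz.
17.3 kHz ≤ fs/2 = 19 kHz, appears at 17.3 kHz.
96.7 kHz mod fs = 20.7 kHz.
20.7 kHz > fs/2 = 19 kHz, folds to fs − 20.7 kHz = 17.3 kHz.
113.2 kHz mod fs = 37.2 kHz.
37.2 kHz > fs/2 = 19 kHz, folds to fs − 37.2 kHz = 0.8 kHz.
93.3 kHz and 96.7 kHz both map to 17.3 kHz.

17.3 kHz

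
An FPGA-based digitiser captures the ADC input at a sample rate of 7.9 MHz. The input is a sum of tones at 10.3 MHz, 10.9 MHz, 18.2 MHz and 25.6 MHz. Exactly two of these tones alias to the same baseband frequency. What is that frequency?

2.4 MHz

fs/2 = 3.95 MHz.
10.3 MHz mod fs = 2.4 MHz.
2.4 MHz ≤ fs/2 = 3.95 MHz, appears at 2.4 MHz.
10.9 MHz mod fs = 3 MHz.
3 MHz ≤ fs/2 = 3.95 MHz, appears at 3 MHz.
18.2 MHz mod fs = 2.4 MHz.
2.4 MHz ≤ fs/2 = 3.95 MHz, appears at 2.4 MHz.
25.6 MHz mod fs = 1.9 MHz.
1.9 MHz ≤ fs/2 = 3.95 MHz, appears at 1.9 MHz.
10.3 MHz and 18.2 MHz both map to 2.4 MHz.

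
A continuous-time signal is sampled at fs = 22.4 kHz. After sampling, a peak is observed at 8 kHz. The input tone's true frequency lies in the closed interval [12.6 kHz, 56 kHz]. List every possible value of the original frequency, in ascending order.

Frequencies that alias to 8 kHz are k·fs ± 8 kHz for integer k ≥ 0.
k=0: 8 kHz.
k=1: 14.4 kHz, 30.4 kHz.
k=2: 36.8 kHz, 52.8 kHz.
k=3: 59.2 kHz, 75.2 kHz.
Within [12.6 kHz, 56 kHz]: 14.4 kHz, 30.4 kHz, 36.8 kHz, 52.8 kHz.

14.4 kHz, 30.4 kHz, 36.8 kHz, 52.8 kHz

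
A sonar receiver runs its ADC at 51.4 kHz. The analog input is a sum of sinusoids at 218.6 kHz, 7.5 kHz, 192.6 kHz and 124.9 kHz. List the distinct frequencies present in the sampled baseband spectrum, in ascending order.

fs/2 = 25.7 kHz.
218.6 kHz mod fs = 13 kHz.
13 kHz ≤ fs/2 = 25.7 kHz, appears at 13 kHz.
7.5 kHz ≤ fs/2 = 25.7 kHz, passes unchanged.
192.6 kHz mod fs = 38.4 kHz.
38.4 kHz > fs/2 = 25.7 kHz, folds to fs − 38.4 kHz = 13 kHz.
124.9 kHz mod fs = 22.1 kHz.
22.1 kHz ≤ fs/2 = 25.7 kHz, appears at 22.1 kHz.
Distinct values: {7.5 kHz, 13 kHz, 22.1 kHz}.

7.5 kHz, 13 kHz, 22.1 kHz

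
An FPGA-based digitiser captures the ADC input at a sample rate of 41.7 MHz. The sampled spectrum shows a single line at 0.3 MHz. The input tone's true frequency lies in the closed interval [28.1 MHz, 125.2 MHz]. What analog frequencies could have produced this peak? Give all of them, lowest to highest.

41.4 MHz, 42 MHz, 83.1 MHz, 83.7 MHz, 124.8 MHz

Frequencies that alias to 0.3 MHz are k·fs ± 0.3 MHz for integer k ≥ 0.
k=0: 0.3 MHz.
k=1: 41.4 MHz, 42 MHz.
k=2: 83.1 MHz, 83.7 MHz.
k=3: 124.8 MHz, 125.4 MHz.
k=4: 166.5 MHz, 167.1 MHz.
Within [28.1 MHz, 125.2 MHz]: 41.4 MHz, 42 MHz, 83.1 MHz, 83.7 MHz, 124.8 MHz.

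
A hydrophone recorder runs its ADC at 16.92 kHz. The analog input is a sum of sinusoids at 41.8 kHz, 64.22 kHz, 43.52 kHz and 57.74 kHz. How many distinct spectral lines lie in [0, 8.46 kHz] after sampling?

4

fs/2 = 8.46 kHz.
41.8 kHz mod fs = 7.96 kHz.
7.96 kHz ≤ fs/2 = 8.46 kHz, appears at 7.96 kHz.
64.22 kHz mod fs = 13.46 kHz.
13.46 kHz > fs/2 = 8.46 kHz, folds to fs − 13.46 kHz = 3.46 kHz.
43.52 kHz mod fs = 9.68 kHz.
9.68 kHz > fs/2 = 8.46 kHz, folds to fs − 9.68 kHz = 7.24 kHz.
57.74 kHz mod fs = 6.98 kHz.
6.98 kHz ≤ fs/2 = 8.46 kHz, appears at 6.98 kHz.
Distinct values: {3.46 kHz, 6.98 kHz, 7.24 kHz, 7.96 kHz} → 4.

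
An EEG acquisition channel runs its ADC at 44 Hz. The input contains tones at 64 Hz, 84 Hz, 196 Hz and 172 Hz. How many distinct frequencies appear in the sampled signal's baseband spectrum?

fs/2 = 22 Hz.
64 Hz mod fs = 20 Hz.
20 Hz ≤ fs/2 = 22 Hz, appears at 20 Hz.
84 Hz mod fs = 40 Hz.
40 Hz > fs/2 = 22 Hz, folds to fs − 40 Hz = 4 Hz.
196 Hz mod fs = 20 Hz.
20 Hz ≤ fs/2 = 22 Hz, appears at 20 Hz.
172 Hz mod fs = 40 Hz.
40 Hz > fs/2 = 22 Hz, folds to fs − 40 Hz = 4 Hz.
Distinct values: {4 Hz, 20 Hz} → 2.

2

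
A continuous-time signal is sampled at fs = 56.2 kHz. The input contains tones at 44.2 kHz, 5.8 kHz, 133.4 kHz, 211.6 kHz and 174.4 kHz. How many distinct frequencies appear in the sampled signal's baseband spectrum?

fs/2 = 28.1 kHz.
44.2 kHz > fs/2 = 28.1 kHz, folds to fs − 44.2 kHz = 12 kHz.
5.8 kHz ≤ fs/2 = 28.1 kHz, passes unchanged.
133.4 kHz mod fs = 21 kHz.
21 kHz ≤ fs/2 = 28.1 kHz, appears at 21 kHz.
211.6 kHz mod fs = 43 kHz.
43 kHz > fs/2 = 28.1 kHz, folds to fs − 43 kHz = 13.2 kHz.
174.4 kHz mod fs = 5.8 kHz.
5.8 kHz ≤ fs/2 = 28.1 kHz, appears at 5.8 kHz.
Distinct values: {5.8 kHz, 12 kHz, 13.2 kHz, 21 kHz} → 4.

4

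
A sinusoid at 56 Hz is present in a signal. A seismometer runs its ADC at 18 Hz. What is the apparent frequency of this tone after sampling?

2 Hz

56 Hz mod fs = 2 Hz.
2 Hz ≤ fs/2 = 9 Hz, appears at 2 Hz.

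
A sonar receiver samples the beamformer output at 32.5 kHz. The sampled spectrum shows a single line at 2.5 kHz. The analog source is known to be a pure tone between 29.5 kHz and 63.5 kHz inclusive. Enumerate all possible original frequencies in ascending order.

Frequencies that alias to 2.5 kHz are k·fs ± 2.5 kHz for integer k ≥ 0.
k=0: 2.5 kHz.
k=1: 30 kHz, 35 kHz.
k=2: 62.5 kHz, 67.5 kHz.
k=3: 95 kHz, 100 kHz.
Within [29.5 kHz, 63.5 kHz]: 30 kHz, 35 kHz, 62.5 kHz.

30 kHz, 35 kHz, 62.5 kHz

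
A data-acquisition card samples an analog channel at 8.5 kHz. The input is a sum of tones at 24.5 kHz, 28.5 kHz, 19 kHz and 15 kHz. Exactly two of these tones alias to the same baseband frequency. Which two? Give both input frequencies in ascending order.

fs/2 = 4.25 kHz.
24.5 kHz mod fs = 7.5 kHz.
7.5 kHz > fs/2 = 4.25 kHz, folds to fs − 7.5 kHz = 1 kHz.
28.5 kHz mod fs = 3 kHz.
3 kHz ≤ fs/2 = 4.25 kHz, appears at 3 kHz.
19 kHz mod fs = 2 kHz.
2 kHz ≤ fs/2 = 4.25 kHz, appears at 2 kHz.
15 kHz mod fs = 6.5 kHz.
6.5 kHz > fs/2 = 4.25 kHz, folds to fs − 6.5 kHz = 2 kHz.
15 kHz and 19 kHz both map to 2 kHz.

15 kHz, 19 kHz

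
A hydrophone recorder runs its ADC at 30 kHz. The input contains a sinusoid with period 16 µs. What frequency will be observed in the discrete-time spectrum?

2.5 kHz

T = 16 µs → f = 1/T = 62.5 kHz.
62.5 kHz mod fs = 2.5 kHz.
2.5 kHz ≤ fs/2 = 15 kHz, appears at 2.5 kHz.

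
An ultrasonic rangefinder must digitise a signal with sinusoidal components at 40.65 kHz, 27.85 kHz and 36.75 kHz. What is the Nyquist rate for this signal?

81.3 kHz

Highest-frequency component: 40.65 kHz.
Nyquist rate = 2 × 40.65 kHz = 81.3 kHz.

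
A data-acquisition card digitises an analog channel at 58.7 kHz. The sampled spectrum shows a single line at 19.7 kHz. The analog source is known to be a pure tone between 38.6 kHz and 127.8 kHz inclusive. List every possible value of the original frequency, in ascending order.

39 kHz, 78.4 kHz, 97.7 kHz

Frequencies that alias to 19.7 kHz are k·fs ± 19.7 kHz for integer k ≥ 0.
k=0: 19.7 kHz.
k=1: 39 kHz, 78.4 kHz.
k=2: 97.7 kHz, 137.1 kHz.
k=3: 156.4 kHz, 195.8 kHz.
Within [38.6 kHz, 127.8 kHz]: 39 kHz, 78.4 kHz, 97.7 kHz.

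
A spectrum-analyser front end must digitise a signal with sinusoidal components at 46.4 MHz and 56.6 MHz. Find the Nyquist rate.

113.2 MHz

Highest-frequency component: 56.6 MHz.
Nyquist rate = 2 × 56.6 MHz = 113.2 MHz.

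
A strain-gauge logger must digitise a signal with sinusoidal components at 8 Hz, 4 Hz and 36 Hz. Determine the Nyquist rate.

72 Hz

Highest-frequency component: 36 Hz.
Nyquist rate = 2 × 36 Hz = 72 Hz.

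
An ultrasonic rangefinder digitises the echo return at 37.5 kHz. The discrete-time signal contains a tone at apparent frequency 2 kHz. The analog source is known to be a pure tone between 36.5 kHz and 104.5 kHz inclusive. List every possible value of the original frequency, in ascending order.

39.5 kHz, 73 kHz, 77 kHz

Frequencies that alias to 2 kHz are k·fs ± 2 kHz for integer k ≥ 0.
k=0: 2 kHz.
k=1: 35.5 kHz, 39.5 kHz.
k=2: 73 kHz, 77 kHz.
k=3: 110.5 kHz, 114.5 kHz.
Within [36.5 kHz, 104.5 kHz]: 39.5 kHz, 73 kHz, 77 kHz.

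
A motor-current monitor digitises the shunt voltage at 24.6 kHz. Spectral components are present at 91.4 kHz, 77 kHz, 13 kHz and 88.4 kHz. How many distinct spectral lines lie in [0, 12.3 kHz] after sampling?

fs/2 = 12.3 kHz.
91.4 kHz mod fs = 17.6 kHz.
17.6 kHz > fs/2 = 12.3 kHz, folds to fs − 17.6 kHz = 7 kHz.
77 kHz mod fs = 3.2 kHz.
3.2 kHz ≤ fs/2 = 12.3 kHz, appears at 3.2 kHz.
13 kHz > fs/2 = 12.3 kHz, folds to fs − 13 kHz = 11.6 kHz.
88.4 kHz mod fs = 14.6 kHz.
14.6 kHz > fs/2 = 12.3 kHz, folds to fs − 14.6 kHz = 10 kHz.
Distinct values: {3.2 kHz, 7 kHz, 10 kHz, 11.6 kHz} → 4.

4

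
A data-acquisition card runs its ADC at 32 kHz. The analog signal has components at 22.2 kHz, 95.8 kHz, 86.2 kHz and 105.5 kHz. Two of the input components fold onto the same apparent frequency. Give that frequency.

9.8 kHz

fs/2 = 16 kHz.
22.2 kHz > fs/2 = 16 kHz, folds to fs − 22.2 kHz = 9.8 kHz.
95.8 kHz mod fs = 31.8 kHz.
31.8 kHz > fs/2 = 16 kHz, folds to fs − 31.8 kHz = 0.2 kHz.
86.2 kHz mod fs = 22.2 kHz.
22.2 kHz > fs/2 = 16 kHz, folds to fs − 22.2 kHz = 9.8 kHz.
105.5 kHz mod fs = 9.5 kHz.
9.5 kHz ≤ fs/2 = 16 kHz, appears at 9.5 kHz.
22.2 kHz and 86.2 kHz both map to 9.8 kHz.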